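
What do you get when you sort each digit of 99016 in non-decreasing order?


The number 99016 has digits: 9, 9, 0, 1, 6
Sorted: 0, 1, 6, 9, 9
Joining the sorted digits gives the result.
Final answer: 01699


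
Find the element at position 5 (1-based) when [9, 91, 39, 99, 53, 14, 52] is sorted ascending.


Sort ascending: [9, 14, 39, 52, 53, 91, 99]
The 5th element (1-indexed) is at index 4.
Value = 53
Final answer: 53


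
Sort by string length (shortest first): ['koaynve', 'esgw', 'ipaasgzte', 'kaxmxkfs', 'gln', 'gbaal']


Compute lengths:
  'koaynve' has length 7
  'esgw' has length 4
  'ipaasgzte' has length 9
  'kaxmxkfs' has length 8
  'gln' has length 3
  'gbaal' has length 5
Lengths in increasing order: 3 < 4 < 5 < 7 < 8 < 9
Listing the words in that order gives the answer.
Final answer: ['gln', 'esgw', 'gbaal', 'koaynve', 'kaxmxkfs', 'ipaasgzte']


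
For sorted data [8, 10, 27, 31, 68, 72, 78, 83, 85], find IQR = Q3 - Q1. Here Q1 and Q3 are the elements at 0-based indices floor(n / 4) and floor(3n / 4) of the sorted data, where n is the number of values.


The data has n = 9 elements.
Q1 index = floor(9 / 4) = floor(2.25) = 2; Q3 index = floor(3 * 9 / 4) = floor(6.75) = 6
Q1 = element at index 2 = 27
Q3 = element at index 6 = 78
IQR = 78 - 27 = 51
Final answer: 51


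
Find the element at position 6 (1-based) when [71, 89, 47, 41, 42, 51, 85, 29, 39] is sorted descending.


Sort descending: [89, 85, 71, 51, 47, 42, 41, 39, 29]
The 6th element (1-indexed) is at index 5.
Value = 42
Final answer: 42


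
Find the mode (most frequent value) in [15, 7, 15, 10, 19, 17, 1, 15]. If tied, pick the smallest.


Count the frequency of each value:
  1 appears 1 time(s)
  7 appears 1 time(s)
  10 appears 1 time(s)
  15 appears 3 time(s)
  17 appears 1 time(s)
  19 appears 1 time(s)
Maximum frequency is 3.
Only 15 reaches that frequency, so it is the mode.
Final answer: 15


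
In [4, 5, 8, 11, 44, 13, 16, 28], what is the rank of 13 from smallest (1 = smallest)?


Sort ascending: [4, 5, 8, 11, 13, 16, 28, 44]
Find 13 in the sorted list.
13 is at position 5 (1-indexed).
Final answer: 5


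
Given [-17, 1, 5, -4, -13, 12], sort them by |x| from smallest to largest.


Compute absolute values:
  |-17| = 17
  |1| = 1
  |5| = 5
  |-4| = 4
  |-13| = 13
  |12| = 12
Absolute values in increasing order: 1 < 4 < 5 < 12 < 13 < 17
Listing the original numbers in that order gives the answer.
Final answer: [1, -4, 5, 12, -13, -17]


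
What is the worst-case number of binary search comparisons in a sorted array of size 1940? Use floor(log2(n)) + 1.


Binary search halves the search space each step.
Maximum comparisons = floor(log2(1940)) + 1
log2(1940) = 10.9218
floor(log2(1940)) = 10, so 10 + 1 = 11
Final answer: 11


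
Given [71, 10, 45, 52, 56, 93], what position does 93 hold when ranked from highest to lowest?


Sort descending: [93, 71, 56, 52, 45, 10]
Find 93 in the sorted list.
93 is at position 1.
Final answer: 1


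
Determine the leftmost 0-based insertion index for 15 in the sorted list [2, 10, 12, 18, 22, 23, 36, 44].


List is sorted: [2, 10, 12, 18, 22, 23, 36, 44]
We need the leftmost position where 15 can be inserted, i.e. the first index whose element is >= 15 (or the end of the list if none is).
Binary search with low=0, high=8 (0-based indices):
  low=0, high=8, mid=4: a[4]=22 >= 15, so high = 4
  low=0, high=4, mid=2: a[2]=12 < 15, so low = 3
  low=3, high=4, mid=3: a[3]=18 >= 15, so high = 3
Now low = high = 3, so the insertion index is 3.
Final answer: 3


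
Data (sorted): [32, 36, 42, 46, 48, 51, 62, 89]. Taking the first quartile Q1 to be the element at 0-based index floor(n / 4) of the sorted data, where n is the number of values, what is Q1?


The list has n = 8 elements.
Q1 index = floor(8 / 4) = floor(2) = 2
Counting from index 0 in the sorted data, the element at index 2 is 42.
Final answer: 42


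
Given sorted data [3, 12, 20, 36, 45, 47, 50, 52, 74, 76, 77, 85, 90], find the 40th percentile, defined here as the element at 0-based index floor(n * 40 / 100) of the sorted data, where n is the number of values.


The dataset has n = 13 elements.
Index = floor(13 * 40 / 100) = floor(520 / 100) = floor(5.2) = 5
Counting from index 0 in the sorted data, the element at index 5 is 47.
Final answer: 47


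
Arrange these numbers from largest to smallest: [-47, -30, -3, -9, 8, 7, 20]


Original list: [-47, -30, -3, -9, 8, 7, 20]
Repeatedly take the largest remaining element:
  Remaining [-47, -30, -3, -9, 8, 7, 20] -> largest is 20
  Remaining [-47, -30, -3, -9, 8, 7] -> largest is 8
  Remaining [-47, -30, -3, -9, 7] -> largest is 7
  Remaining [-47, -30, -3, -9] -> largest is -3
  Remaining [-47, -30, -9] -> largest is -9
  Remaining [-47, -30] -> largest is -30
  Remaining [-47] -> largest is -47
Collecting the picks in order gives the descending list.
Final answer: [20, 8, 7, -3, -9, -30, -47]


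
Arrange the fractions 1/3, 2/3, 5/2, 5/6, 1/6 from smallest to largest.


Convert to decimal for comparison:
  1/3 = 0.3333
  2/3 = 0.6667
  5/2 = 2.5
  5/6 = 0.8333
  1/6 = 0.1667
Decimals in increasing order: 0.1667 < 0.3333 < 0.6667 < 0.8333 < 2.5
Writing each back as its fraction gives the sorted order.
Final answer: 1/6, 1/3, 2/3, 5/6, 5/2


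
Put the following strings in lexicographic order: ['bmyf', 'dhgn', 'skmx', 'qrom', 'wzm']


Compare strings character by character (the first differing letter decides):
  'bmyf' < 'dhgn' since 'b' < 'd' at position 1
  'dhgn' < 'qrom' since 'd' < 'q' at position 1
  'qrom' < 'skmx' since 'q' < 's' at position 1
  'skmx' < 'wzm' since 's' < 'w' at position 1
Chaining these comparisons gives the alphabetical order.
Final answer: ['bmyf', 'dhgn', 'qrom', 'skmx', 'wzm']


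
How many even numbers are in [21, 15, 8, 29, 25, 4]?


Check each element:
  21 is odd
  15 is odd
  8 is even
  29 is odd
  25 is odd
  4 is even
Evens: [8, 4]
Count of evens = 2
Final answer: 2


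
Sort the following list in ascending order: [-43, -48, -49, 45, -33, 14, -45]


Original list: [-43, -48, -49, 45, -33, 14, -45]
Repeatedly take the smallest remaining element:
  Remaining [-43, -48, -49, 45, -33, 14, -45] -> smallest is -49
  Remaining [-43, -48, 45, -33, 14, -45] -> smallest is -48
  Remaining [-43, 45, -33, 14, -45] -> smallest is -45
  Remaining [-43, 45, -33, 14] -> smallest is -43
  Remaining [45, -33, 14] -> smallest is -33
  Remaining [45, 14] -> smallest is 14
  Remaining [45] -> smallest is 45
Collecting the picks in order gives the sorted list.
Final answer: [-49, -48, -45, -43, -33, 14, 45]


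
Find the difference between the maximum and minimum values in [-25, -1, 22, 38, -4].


Maximum value: 38
Minimum value: -25
Range = 38 - (-25) = 63
Final answer: 63


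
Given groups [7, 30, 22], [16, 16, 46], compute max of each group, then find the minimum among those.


Find max of each group:
  Group 1: [7, 30, 22] -> max = 30
  Group 2: [16, 16, 46] -> max = 46
Maxes: [30, 46]
Minimum of maxes = 30
Final answer: 30


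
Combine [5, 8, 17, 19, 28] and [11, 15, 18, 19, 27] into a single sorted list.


List A: [5, 8, 17, 19, 28]
List B: [11, 15, 18, 19, 27]
Repeatedly compare the front elements and take the smaller:
  5 vs 11 -> take 5
  8 vs 11 -> take 8
  17 vs 11 -> take 11
  17 vs 15 -> take 15
  17 vs 18 -> take 17
  19 vs 18 -> take 18
  19 vs 19 -> take 19
  28 vs 19 -> take 19
  28 vs 27 -> take 27
  B is exhausted; append the rest of A: [28]
Final answer: [5, 8, 11, 15, 17, 18, 19, 19, 27, 28]


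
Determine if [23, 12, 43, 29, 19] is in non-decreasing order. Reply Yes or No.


Check consecutive pairs:
  23 <= 12? False
  12 <= 43? True
  43 <= 29? False
  29 <= 19? False
3 consecutive pair(s) are out of order, so the list is not sorted.
Final answer: No


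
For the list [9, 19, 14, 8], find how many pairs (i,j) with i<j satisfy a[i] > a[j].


For each element, count the later elements that are smaller than it:
  9 (index 0): smaller elements after it = [8] -> 1
  19 (index 1): smaller elements after it = [14, 8] -> 2
  14 (index 2): smaller elements after it = [8] -> 1
Total inversions = 1 + 2 + 1 = 4
Final answer: 4


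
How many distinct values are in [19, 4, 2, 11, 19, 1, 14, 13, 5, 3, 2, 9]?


List all unique values:
Distinct values: [1, 2, 3, 4, 5, 9, 11, 13, 14, 19]
Count = 10
Final answer: 10


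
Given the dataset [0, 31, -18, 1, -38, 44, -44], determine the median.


First, sort the list: [-44, -38, -18, 0, 1, 31, 44]
The list has 7 elements (odd count).
The middle index is 3 (0-based), and the element there is 0.
Final answer: 0


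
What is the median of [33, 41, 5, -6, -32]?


First, sort the list: [-32, -6, 5, 33, 41]
The list has 5 elements (odd count).
The middle index is 2 (0-based), and the element there is 5.
Final answer: 5


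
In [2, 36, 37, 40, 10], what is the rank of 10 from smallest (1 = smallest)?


Sort ascending: [2, 10, 36, 37, 40]
Find 10 in the sorted list.
10 is at position 2 (1-indexed).
Final answer: 2


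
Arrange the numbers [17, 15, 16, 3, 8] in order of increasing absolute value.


Compute absolute values:
  |17| = 17
  |15| = 15
  |16| = 16
  |3| = 3
  |8| = 8
Absolute values in increasing order: 3 < 8 < 15 < 16 < 17
Listing the original numbers in that order gives the answer.
Final answer: [3, 8, 15, 16, 17]


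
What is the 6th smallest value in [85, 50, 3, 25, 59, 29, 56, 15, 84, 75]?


Sort ascending: [3, 15, 25, 29, 50, 56, 59, 75, 84, 85]
The 6th element (1-indexed) is at index 5.
Value = 56
Final answer: 56


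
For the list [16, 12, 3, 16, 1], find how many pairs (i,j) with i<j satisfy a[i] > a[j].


For each element, count the later elements that are smaller than it:
  16 (index 0): smaller elements after it = [12, 3, 1] -> 3
  12 (index 1): smaller elements after it = [3, 1] -> 2
  3 (index 2): smaller elements after it = [1] -> 1
  16 (index 3): smaller elements after it = [1] -> 1
Total inversions = 3 + 2 + 1 + 1 = 7
Final answer: 7


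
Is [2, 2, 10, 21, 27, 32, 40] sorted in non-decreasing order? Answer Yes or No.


Check consecutive pairs:
  2 <= 2? True
  2 <= 10? True
  10 <= 21? True
  21 <= 27? True
  27 <= 32? True
  32 <= 40? True
Every consecutive pair is in order, so the list is non-decreasing.
Final answer: Yes


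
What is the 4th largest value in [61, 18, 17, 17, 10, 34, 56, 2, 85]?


Sort descending: [85, 61, 56, 34, 18, 17, 17, 10, 2]
The 4th element (1-indexed) is at index 3.
Value = 34
Final answer: 34


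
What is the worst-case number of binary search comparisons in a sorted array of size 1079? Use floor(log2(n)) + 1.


Binary search halves the search space each step.
Maximum comparisons = floor(log2(1079)) + 1
log2(1079) = 10.0755
floor(log2(1079)) = 10, so 10 + 1 = 11
Final answer: 11


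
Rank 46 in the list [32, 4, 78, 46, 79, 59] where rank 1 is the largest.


Sort descending: [79, 78, 59, 46, 32, 4]
Find 46 in the sorted list.
46 is at position 4.
Final answer: 4


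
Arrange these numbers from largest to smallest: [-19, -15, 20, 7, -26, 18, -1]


Original list: [-19, -15, 20, 7, -26, 18, -1]
Repeatedly take the largest remaining element:
  Remaining [-19, -15, 20, 7, -26, 18, -1] -> largest is 20
  Remaining [-19, -15, 7, -26, 18, -1] -> largest is 18
  Remaining [-19, -15, 7, -26, -1] -> largest is 7
  Remaining [-19, -15, -26, -1] -> largest is -1
  Remaining [-19, -15, -26] -> largest is -15
  Remaining [-19, -26] -> largest is -19
  Remaining [-26] -> largest is -26
Collecting the picks in order gives the descending list.
Final answer: [20, 18, 7, -1, -15, -19, -26]


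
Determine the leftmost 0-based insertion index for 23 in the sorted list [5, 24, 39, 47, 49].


List is sorted: [5, 24, 39, 47, 49]
We need the leftmost position where 23 can be inserted, i.e. the first index whose element is >= 23 (or the end of the list if none is).
Binary search with low=0, high=5 (0-based indices):
  low=0, high=5, mid=2: a[2]=39 >= 23, so high = 2
  low=0, high=2, mid=1: a[1]=24 >= 23, so high = 1
  low=0, high=1, mid=0: a[0]=5 < 23, so low = 1
Now low = high = 1, so the insertion index is 1.
Final answer: 1


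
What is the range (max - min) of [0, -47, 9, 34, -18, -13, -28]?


Maximum value: 34
Minimum value: -47
Range = 34 - (-47) = 81
Final answer: 81


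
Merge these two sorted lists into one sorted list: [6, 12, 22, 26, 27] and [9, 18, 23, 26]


List A: [6, 12, 22, 26, 27]
List B: [9, 18, 23, 26]
Repeatedly compare the front elements and take the smaller:
  6 vs 9 -> take 6
  12 vs 9 -> take 9
  12 vs 18 -> take 12
  22 vs 18 -> take 18
  22 vs 23 -> take 22
  26 vs 23 -> take 23
  26 vs 26 -> take 26
  27 vs 26 -> take 26
  B is exhausted; append the rest of A: [27]
Final answer: [6, 9, 12, 18, 22, 23, 26, 26, 27]


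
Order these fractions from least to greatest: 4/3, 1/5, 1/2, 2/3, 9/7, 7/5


Convert to decimal for comparison:
  4/3 = 1.3333
  1/5 = 0.2
  1/2 = 0.5
  2/3 = 0.6667
  9/7 = 1.2857
  7/5 = 1.4
Decimals in increasing order: 0.2 < 0.5 < 0.6667 < 1.2857 < 1.3333 < 1.4
Writing each back as its fraction gives the sorted order.
Final answer: 1/5, 1/2, 2/3, 9/7, 4/3, 7/5


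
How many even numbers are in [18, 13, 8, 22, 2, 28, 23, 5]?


Check each element:
  18 is even
  13 is odd
  8 is even
  22 is even
  2 is even
  28 is even
  23 is odd
  5 is odd
Evens: [18, 8, 22, 2, 28]
Count of evens = 5
Final answer: 5


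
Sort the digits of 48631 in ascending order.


The number 48631 has digits: 4, 8, 6, 3, 1
Sorted: 1, 3, 4, 6, 8
Joining the sorted digits gives the result.
Final answer: 13468


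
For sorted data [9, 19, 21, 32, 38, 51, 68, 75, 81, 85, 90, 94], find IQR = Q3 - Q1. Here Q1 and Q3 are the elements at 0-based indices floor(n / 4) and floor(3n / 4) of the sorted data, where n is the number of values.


The data has n = 12 elements.
Q1 index = floor(12 / 4) = floor(3) = 3; Q3 index = floor(3 * 12 / 4) = floor(9) = 9
Q1 = element at index 3 = 32
Q3 = element at index 9 = 85
IQR = 85 - 32 = 53
Final answer: 53


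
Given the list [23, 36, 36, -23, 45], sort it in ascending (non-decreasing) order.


Original list: [23, 36, 36, -23, 45]
Repeatedly take the smallest remaining element:
  Remaining [23, 36, 36, -23, 45] -> smallest is -23
  Remaining [23, 36, 36, 45] -> smallest is 23
  Remaining [36, 36, 45] -> smallest is 36
  Remaining [36, 45] -> smallest is 36
  Remaining [45] -> smallest is 45
Collecting the picks in order gives the sorted list.
Final answer: [-23, 23, 36, 36, 45]


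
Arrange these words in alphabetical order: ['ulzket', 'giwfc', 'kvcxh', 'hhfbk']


Compare strings character by character (the first differing letter decides):
  'giwfc' < 'hhfbk' since 'g' < 'h' at position 1
  'hhfbk' < 'kvcxh' since 'h' < 'k' at position 1
  'kvcxh' < 'ulzket' since 'k' < 'u' at position 1
Chaining these comparisons gives the alphabetical order.
Final answer: ['giwfc', 'hhfbk', 'kvcxh', 'ulzket']


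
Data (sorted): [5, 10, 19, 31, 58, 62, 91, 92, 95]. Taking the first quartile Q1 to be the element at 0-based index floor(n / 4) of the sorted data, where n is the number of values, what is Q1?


The list has n = 9 elements.
Q1 index = floor(9 / 4) = floor(2.25) = 2
Counting from index 0 in the sorted data, the element at index 2 is 19.
Final answer: 19


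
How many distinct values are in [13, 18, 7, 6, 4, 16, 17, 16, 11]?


List all unique values:
Distinct values: [4, 6, 7, 11, 13, 16, 17, 18]
Count = 8
Final answer: 8


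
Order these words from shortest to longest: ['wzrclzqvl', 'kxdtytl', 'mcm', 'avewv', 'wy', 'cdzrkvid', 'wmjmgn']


Compute lengths:
  'wzrclzqvl' has length 9
  'kxdtytl' has length 7
  'mcm' has length 3
  'avewv' has length 5
  'wy' has length 2
  'cdzrkvid' has length 8
  'wmjmgn' has length 6
Lengths in increasing order: 2 < 3 < 5 < 6 < 7 < 8 < 9
Listing the words in that order gives the answer.
Final answer: ['wy', 'mcm', 'avewv', 'wmjmgn', 'kxdtytl', 'cdzrkvid', 'wzrclzqvl']


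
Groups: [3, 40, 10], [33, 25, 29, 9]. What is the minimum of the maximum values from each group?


Find max of each group:
  Group 1: [3, 40, 10] -> max = 40
  Group 2: [33, 25, 29, 9] -> max = 33
Maxes: [40, 33]
Minimum of maxes = 33
Final answer: 33


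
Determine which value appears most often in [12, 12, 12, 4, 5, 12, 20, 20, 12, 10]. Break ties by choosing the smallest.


Count the frequency of each value:
  4 appears 1 time(s)
  5 appears 1 time(s)
  10 appears 1 time(s)
  12 appears 5 time(s)
  20 appears 2 time(s)
Maximum frequency is 5.
Only 12 reaches that frequency, so it is the mode.
Final answer: 12


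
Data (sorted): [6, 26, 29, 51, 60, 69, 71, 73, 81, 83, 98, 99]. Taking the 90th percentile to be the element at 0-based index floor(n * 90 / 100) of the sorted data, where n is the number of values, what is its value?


The dataset has n = 12 elements.
Index = floor(12 * 90 / 100) = floor(1080 / 100) = floor(10.8) = 10
Counting from index 0 in the sorted data, the element at index 10 is 98.
Final answer: 98


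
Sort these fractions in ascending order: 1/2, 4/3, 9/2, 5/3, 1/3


Convert to decimal for comparison:
  1/2 = 0.5
  4/3 = 1.3333
  9/2 = 4.5
  5/3 = 1.6667
  1/3 = 0.3333
Decimals in increasing order: 0.3333 < 0.5 < 1.3333 < 1.6667 < 4.5
Writing each back as its fraction gives the sorted order.
Final answer: 1/3, 1/2, 4/3, 5/3, 9/2


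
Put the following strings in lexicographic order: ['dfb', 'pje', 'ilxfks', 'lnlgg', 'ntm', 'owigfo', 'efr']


Compare strings character by character (the first differing letter decides):
  'dfb' < 'efr' since 'd' < 'e' at position 1
  'efr' < 'ilxfks' since 'e' < 'i' at position 1
  'ilxfks' < 'lnlgg' since 'i' < 'l' at position 1
  'lnlgg' < 'ntm' since 'l' < 'n' at position 1
  'ntm' < 'owigfo' since 'n' < 'o' at position 1
  'owigfo' < 'pje' since 'o' < 'p' at position 1
Chaining these comparisons gives the alphabetical order.
Final answer: ['dfb', 'efr', 'ilxfks', 'lnlgg', 'ntm', 'owigfo', 'pje']


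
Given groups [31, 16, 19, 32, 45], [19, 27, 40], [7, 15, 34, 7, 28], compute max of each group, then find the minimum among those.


Find max of each group:
  Group 1: [31, 16, 19, 32, 45] -> max = 45
  Group 2: [19, 27, 40] -> max = 40
  Group 3: [7, 15, 34, 7, 28] -> max = 34
Maxes: [45, 40, 34]
Minimum of maxes = 34
Final answer: 34


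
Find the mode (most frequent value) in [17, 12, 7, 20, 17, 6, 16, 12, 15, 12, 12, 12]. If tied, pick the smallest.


Count the frequency of each value:
  6 appears 1 time(s)
  7 appears 1 time(s)
  12 appears 5 time(s)
  15 appears 1 time(s)
  16 appears 1 time(s)
  17 appears 2 time(s)
  20 appears 1 time(s)
Maximum frequency is 5.
Only 12 reaches that frequency, so it is the mode.
Final answer: 12


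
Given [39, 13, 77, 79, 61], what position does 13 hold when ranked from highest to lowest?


Sort descending: [79, 77, 61, 39, 13]
Find 13 in the sorted list.
13 is at position 5.
Final answer: 5


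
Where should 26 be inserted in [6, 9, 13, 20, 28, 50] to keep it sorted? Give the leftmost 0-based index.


List is sorted: [6, 9, 13, 20, 28, 50]
We need the leftmost position where 26 can be inserted, i.e. the first index whose element is >= 26 (or the end of the list if none is).
Binary search with low=0, high=6 (0-based indices):
  low=0, high=6, mid=3: a[3]=20 < 26, so low = 4
  low=4, high=6, mid=5: a[5]=50 >= 26, so high = 5
  low=4, high=5, mid=4: a[4]=28 >= 26, so high = 4
Now low = high = 4, so the insertion index is 4.
Final answer: 4


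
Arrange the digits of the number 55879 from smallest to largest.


The number 55879 has digits: 5, 5, 8, 7, 9
Sorted: 5, 5, 7, 8, 9
Joining the sorted digits gives the result.
Final answer: 55789


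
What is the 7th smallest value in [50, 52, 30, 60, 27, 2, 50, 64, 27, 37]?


Sort ascending: [2, 27, 27, 30, 37, 50, 50, 52, 60, 64]
The 7th element (1-indexed) is at index 6.
Value = 50
Final answer: 50


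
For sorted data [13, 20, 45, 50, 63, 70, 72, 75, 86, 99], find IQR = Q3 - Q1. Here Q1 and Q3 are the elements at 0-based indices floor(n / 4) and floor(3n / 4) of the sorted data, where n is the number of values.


The data has n = 10 elements.
Q1 index = floor(10 / 4) = floor(2.5) = 2; Q3 index = floor(3 * 10 / 4) = floor(7.5) = 7
Q1 = element at index 2 = 45
Q3 = element at index 7 = 75
IQR = 75 - 45 = 30
Final answer: 30


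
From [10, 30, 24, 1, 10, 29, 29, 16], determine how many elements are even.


Check each element:
  10 is even
  30 is even
  24 is even
  1 is odd
  10 is even
  29 is odd
  29 is odd
  16 is even
Evens: [10, 30, 24, 10, 16]
Count of evens = 5
Final answer: 5


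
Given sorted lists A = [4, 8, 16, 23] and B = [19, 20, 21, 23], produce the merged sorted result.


List A: [4, 8, 16, 23]
List B: [19, 20, 21, 23]
Repeatedly compare the front elements and take the smaller:
  4 vs 19 -> take 4
  8 vs 19 -> take 8
  16 vs 19 -> take 16
  23 vs 19 -> take 19
  23 vs 20 -> take 20
  23 vs 21 -> take 21
  23 vs 23 -> take 23
  A is exhausted; append the rest of B: [23]
Final answer: [4, 8, 16, 19, 20, 21, 23, 23]


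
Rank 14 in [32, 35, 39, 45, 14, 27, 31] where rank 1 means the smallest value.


Sort ascending: [14, 27, 31, 32, 35, 39, 45]
Find 14 in the sorted list.
14 is at position 1 (1-indexed).
Final answer: 1


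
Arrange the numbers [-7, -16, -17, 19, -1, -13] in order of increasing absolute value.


Compute absolute values:
  |-7| = 7
  |-16| = 16
  |-17| = 17
  |19| = 19
  |-1| = 1
  |-13| = 13
Absolute values in increasing order: 1 < 7 < 13 < 16 < 17 < 19
Listing the original numbers in that order gives the answer.
Final answer: [-1, -7, -13, -16, -17, 19]


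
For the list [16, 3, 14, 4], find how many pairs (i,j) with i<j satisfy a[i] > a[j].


For each element, count the later elements that are smaller than it:
  16 (index 0): smaller elements after it = [3, 14, 4] -> 3
  3 (index 1): smaller elements after it = [] -> 0
  14 (index 2): smaller elements after it = [4] -> 1
Total inversions = 3 + 0 + 1 = 4
Final answer: 4


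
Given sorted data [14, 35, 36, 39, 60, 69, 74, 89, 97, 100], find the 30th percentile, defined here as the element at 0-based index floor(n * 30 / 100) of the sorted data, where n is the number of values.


The dataset has n = 10 elements.
Index = floor(10 * 30 / 100) = floor(300 / 100) = floor(3) = 3
Counting from index 0 in the sorted data, the element at index 3 is 39.
Final answer: 39


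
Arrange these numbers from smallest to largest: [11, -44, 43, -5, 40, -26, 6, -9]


Original list: [11, -44, 43, -5, 40, -26, 6, -9]
Repeatedly take the smallest remaining element:
  Remaining [11, -44, 43, -5, 40, -26, 6, -9] -> smallest is -44
  Remaining [11, 43, -5, 40, -26, 6, -9] -> smallest is -26
  Remaining [11, 43, -5, 40, 6, -9] -> smallest is -9
  Remaining [11, 43, -5, 40, 6] -> smallest is -5
  Remaining [11, 43, 40, 6] -> smallest is 6
  Remaining [11, 43, 40] -> smallest is 11
  Remaining [43, 40] -> smallest is 40
  Remaining [43] -> smallest is 43
Collecting the picks in order gives the sorted list.
Final answer: [-44, -26, -9, -5, 6, 11, 40, 43]


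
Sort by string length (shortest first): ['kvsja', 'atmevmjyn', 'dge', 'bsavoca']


Compute lengths:
  'kvsja' has length 5
  'atmevmjyn' has length 9
  'dge' has length 3
  'bsavoca' has length 7
Lengths in increasing order: 3 < 5 < 7 < 9
Listing the words in that order gives the answer.
Final answer: ['dge', 'kvsja', 'bsavoca', 'atmevmjyn']


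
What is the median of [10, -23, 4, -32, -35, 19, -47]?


First, sort the list: [-47, -35, -32, -23, 4, 10, 19]
The list has 7 elements (odd count).
The middle index is 3 (0-based), and the element there is -23.
Final answer: -23


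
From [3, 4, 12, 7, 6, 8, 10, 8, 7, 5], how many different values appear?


List all unique values:
Distinct values: [3, 4, 5, 6, 7, 8, 10, 12]
Count = 8
Final answer: 8


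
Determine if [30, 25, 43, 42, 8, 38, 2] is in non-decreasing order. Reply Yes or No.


Check consecutive pairs:
  30 <= 25? False
  25 <= 43? True
  43 <= 42? False
  42 <= 8? False
  8 <= 38? True
  38 <= 2? False
4 consecutive pair(s) are out of order, so the list is not sorted.
Final answer: No


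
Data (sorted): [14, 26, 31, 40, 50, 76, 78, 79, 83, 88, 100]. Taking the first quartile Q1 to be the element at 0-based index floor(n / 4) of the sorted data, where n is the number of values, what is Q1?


The list has n = 11 elements.
Q1 index = floor(11 / 4) = floor(2.75) = 2
Counting from index 0 in the sorted data, the element at index 2 is 31.
Final answer: 31


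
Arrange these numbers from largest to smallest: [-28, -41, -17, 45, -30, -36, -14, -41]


Original list: [-28, -41, -17, 45, -30, -36, -14, -41]
Repeatedly take the largest remaining element:
  Remaining [-28, -41, -17, 45, -30, -36, -14, -41] -> largest is 45
  Remaining [-28, -41, -17, -30, -36, -14, -41] -> largest is -14
  Remaining [-28, -41, -17, -30, -36, -41] -> largest is -17
  Remaining [-28, -41, -30, -36, -41] -> largest is -28
  Remaining [-41, -30, -36, -41] -> largest is -30
  Remaining [-41, -36, -41] -> largest is -36
  Remaining [-41, -41] -> largest is -41
  Remaining [-41] -> largest is -41
Collecting the picks in order gives the descending list.
Final answer: [45, -14, -17, -28, -30, -36, -41, -41]


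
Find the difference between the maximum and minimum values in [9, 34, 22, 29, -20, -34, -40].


Maximum value: 34
Minimum value: -40
Range = 34 - (-40) = 74
Final answer: 74


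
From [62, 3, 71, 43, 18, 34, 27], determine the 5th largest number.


Sort descending: [71, 62, 43, 34, 27, 18, 3]
The 5th element (1-indexed) is at index 4.
Value = 27
Final answer: 27


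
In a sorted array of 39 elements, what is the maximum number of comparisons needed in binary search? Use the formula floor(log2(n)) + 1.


Binary search halves the search space each step.
Maximum comparisons = floor(log2(39)) + 1
log2(39) = 5.2854
floor(log2(39)) = 5, so 5 + 1 = 6
Final answer: 6


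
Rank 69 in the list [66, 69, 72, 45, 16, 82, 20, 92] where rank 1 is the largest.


Sort descending: [92, 82, 72, 69, 66, 45, 20, 16]
Find 69 in the sorted list.
69 is at position 4.
Final answer: 4


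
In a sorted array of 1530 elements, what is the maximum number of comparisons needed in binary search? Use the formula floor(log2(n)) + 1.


Binary search halves the search space each step.
Maximum comparisons = floor(log2(1530)) + 1
log2(1530) = 10.5793
floor(log2(1530)) = 10, so 10 + 1 = 11
Final answer: 11


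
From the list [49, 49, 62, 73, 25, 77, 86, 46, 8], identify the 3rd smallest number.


Sort ascending: [8, 25, 46, 49, 49, 62, 73, 77, 86]
The 3rd element (1-indexed) is at index 2.
Value = 46
Final answer: 46


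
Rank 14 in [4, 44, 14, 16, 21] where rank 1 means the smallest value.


Sort ascending: [4, 14, 16, 21, 44]
Find 14 in the sorted list.
14 is at position 2 (1-indexed).
Final answer: 2


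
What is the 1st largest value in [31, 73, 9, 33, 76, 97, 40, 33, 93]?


Sort descending: [97, 93, 76, 73, 40, 33, 33, 31, 9]
The 1st element (1-indexed) is at index 0.
Value = 97
Final answer: 97


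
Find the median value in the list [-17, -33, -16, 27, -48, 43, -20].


First, sort the list: [-48, -33, -20, -17, -16, 27, 43]
The list has 7 elements (odd count).
The middle index is 3 (0-based), and the element there is -17.
Final answer: -17


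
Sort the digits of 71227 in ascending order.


The number 71227 has digits: 7, 1, 2, 2, 7
Sorted: 1, 2, 2, 7, 7
Joining the sorted digits gives the result.
Final answer: 12277


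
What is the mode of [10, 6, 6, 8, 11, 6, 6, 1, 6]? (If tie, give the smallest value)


Count the frequency of each value:
  1 appears 1 time(s)
  6 appears 5 time(s)
  8 appears 1 time(s)
  10 appears 1 time(s)
  11 appears 1 time(s)
Maximum frequency is 5.
Only 6 reaches that frequency, so it is the mode.
Final answer: 6


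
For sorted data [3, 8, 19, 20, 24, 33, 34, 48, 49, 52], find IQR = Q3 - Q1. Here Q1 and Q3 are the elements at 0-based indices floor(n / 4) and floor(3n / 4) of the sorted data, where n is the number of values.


The data has n = 10 elements.
Q1 index = floor(10 / 4) = floor(2.5) = 2; Q3 index = floor(3 * 10 / 4) = floor(7.5) = 7
Q1 = element at index 2 = 19
Q3 = element at index 7 = 48
IQR = 48 - 19 = 29
Final answer: 29


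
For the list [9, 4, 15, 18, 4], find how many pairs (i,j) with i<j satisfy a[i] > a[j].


For each element, count the later elements that are smaller than it:
  9 (index 0): smaller elements after it = [4, 4] -> 2
  4 (index 1): smaller elements after it = [] -> 0
  15 (index 2): smaller elements after it = [4] -> 1
  18 (index 3): smaller elements after it = [4] -> 1
Total inversions = 2 + 0 + 1 + 1 = 4
Final answer: 4


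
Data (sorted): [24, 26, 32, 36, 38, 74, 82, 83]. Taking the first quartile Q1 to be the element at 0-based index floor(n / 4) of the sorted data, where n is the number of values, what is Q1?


The list has n = 8 elements.
Q1 index = floor(8 / 4) = floor(2) = 2
Counting from index 0 in the sorted data, the element at index 2 is 32.
Final answer: 32


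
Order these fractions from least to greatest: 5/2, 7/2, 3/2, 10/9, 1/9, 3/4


Convert to decimal for comparison:
  5/2 = 2.5
  7/2 = 3.5
  3/2 = 1.5
  10/9 = 1.1111
  1/9 = 0.1111
  3/4 = 0.75
Decimals in increasing order: 0.1111 < 0.75 < 1.1111 < 1.5 < 2.5 < 3.5
Writing each back as its fraction gives the sorted order.
Final answer: 1/9, 3/4, 10/9, 3/2, 5/2, 7/2


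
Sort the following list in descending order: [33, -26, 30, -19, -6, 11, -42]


Original list: [33, -26, 30, -19, -6, 11, -42]
Repeatedly take the largest remaining element:
  Remaining [33, -26, 30, -19, -6, 11, -42] -> largest is 33
  Remaining [-26, 30, -19, -6, 11, -42] -> largest is 30
  Remaining [-26, -19, -6, 11, -42] -> largest is 11
  Remaining [-26, -19, -6, -42] -> largest is -6
  Remaining [-26, -19, -42] -> largest is -19
  Remaining [-26, -42] -> largest is -26
  Remaining [-42] -> largest is -42
Collecting the picks in order gives the descending list.
Final answer: [33, 30, 11, -6, -19, -26, -42]


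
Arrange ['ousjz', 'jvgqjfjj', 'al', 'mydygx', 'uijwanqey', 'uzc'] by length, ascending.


Compute lengths:
  'ousjz' has length 5
  'jvgqjfjj' has length 8
  'al' has length 2
  'mydygx' has length 6
  'uijwanqey' has length 9
  'uzc' has length 3
Lengths in increasing order: 2 < 3 < 5 < 6 < 8 < 9
Listing the words in that order gives the answer.
Final answer: ['al', 'uzc', 'ousjz', 'mydygx', 'jvgqjfjj', 'uijwanqey']


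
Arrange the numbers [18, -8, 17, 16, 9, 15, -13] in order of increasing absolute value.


Compute absolute values:
  |18| = 18
  |-8| = 8
  |17| = 17
  |16| = 16
  |9| = 9
  |15| = 15
  |-13| = 13
Absolute values in increasing order: 8 < 9 < 13 < 15 < 16 < 17 < 18
Listing the original numbers in that order gives the answer.
Final answer: [-8, 9, -13, 15, 16, 17, 18]


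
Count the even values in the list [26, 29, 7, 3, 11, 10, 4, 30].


Check each element:
  26 is even
  29 is odd
  7 is odd
  3 is odd
  11 is odd
  10 is even
  4 is even
  30 is even
Evens: [26, 10, 4, 30]
Count of evens = 4
Final answer: 4


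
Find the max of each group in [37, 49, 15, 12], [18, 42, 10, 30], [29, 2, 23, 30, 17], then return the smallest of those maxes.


Find max of each group:
  Group 1: [37, 49, 15, 12] -> max = 49
  Group 2: [18, 42, 10, 30] -> max = 42
  Group 3: [29, 2, 23, 30, 17] -> max = 30
Maxes: [49, 42, 30]
Minimum of maxes = 30
Final answer: 30


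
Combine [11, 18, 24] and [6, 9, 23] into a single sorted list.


List A: [11, 18, 24]
List B: [6, 9, 23]
Repeatedly compare the front elements and take the smaller:
  11 vs 6 -> take 6
  11 vs 9 -> take 9
  11 vs 23 -> take 11
  18 vs 23 -> take 18
  24 vs 23 -> take 23
  B is exhausted; append the rest of A: [24]
Final answer: [6, 9, 11, 18, 23, 24]


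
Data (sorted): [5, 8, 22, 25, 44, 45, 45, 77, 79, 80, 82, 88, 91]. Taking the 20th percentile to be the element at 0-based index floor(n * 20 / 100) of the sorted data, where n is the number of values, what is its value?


The dataset has n = 13 elements.
Index = floor(13 * 20 / 100) = floor(260 / 100) = floor(2.6) = 2
Counting from index 0 in the sorted data, the element at index 2 is 22.
Final answer: 22


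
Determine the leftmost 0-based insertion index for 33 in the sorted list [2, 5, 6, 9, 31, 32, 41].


List is sorted: [2, 5, 6, 9, 31, 32, 41]
We need the leftmost position where 33 can be inserted, i.e. the first index whose element is >= 33 (or the end of the list if none is).
Binary search with low=0, high=7 (0-based indices):
  low=0, high=7, mid=3: a[3]=9 < 33, so low = 4
  low=4, high=7, mid=5: a[5]=32 < 33, so low = 6
  low=6, high=7, mid=6: a[6]=41 >= 33, so high = 6
Now low = high = 6, so the insertion index is 6.
Final answer: 6


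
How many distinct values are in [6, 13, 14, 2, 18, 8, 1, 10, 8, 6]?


List all unique values:
Distinct values: [1, 2, 6, 8, 10, 13, 14, 18]
Count = 8
Final answer: 8


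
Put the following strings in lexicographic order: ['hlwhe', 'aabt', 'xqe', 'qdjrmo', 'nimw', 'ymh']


Compare strings character by character (the first differing letter decides):
  'aabt' < 'hlwhe' since 'a' < 'h' at position 1
  'hlwhe' < 'nimw' since 'h' < 'n' at position 1
  'nimw' < 'qdjrmo' since 'n' < 'q' at position 1
  'qdjrmo' < 'xqe' since 'q' < 'x' at position 1
  'xqe' < 'ymh' since 'x' < 'y' at position 1
Chaining these comparisons gives the alphabetical order.
Final answer: ['aabt', 'hlwhe', 'nimw', 'qdjrmo', 'xqe', 'ymh']


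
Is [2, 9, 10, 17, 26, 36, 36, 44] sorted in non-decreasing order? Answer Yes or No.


Check consecutive pairs:
  2 <= 9? True
  9 <= 10? True
  10 <= 17? True
  17 <= 26? True
  26 <= 36? True
  36 <= 36? True
  36 <= 44? True
Every consecutive pair is in order, so the list is non-decreasing.
Final answer: Yes


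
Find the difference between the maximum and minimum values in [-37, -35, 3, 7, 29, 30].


Maximum value: 30
Minimum value: -37
Range = 30 - (-37) = 67
Final answer: 67


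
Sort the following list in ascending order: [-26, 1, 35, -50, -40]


Original list: [-26, 1, 35, -50, -40]
Repeatedly take the smallest remaining element:
  Remaining [-26, 1, 35, -50, -40] -> smallest is -50
  Remaining [-26, 1, 35, -40] -> smallest is -40
  Remaining [-26, 1, 35] -> smallest is -26
  Remaining [1, 35] -> smallest is 1
  Remaining [35] -> smallest is 35
Collecting the picks in order gives the sorted list.
Final answer: [-50, -40, -26, 1, 35]


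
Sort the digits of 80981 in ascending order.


The number 80981 has digits: 8, 0, 9, 8, 1
Sorted: 0, 1, 8, 8, 9
Joining the sorted digits gives the result.
Final answer: 01889


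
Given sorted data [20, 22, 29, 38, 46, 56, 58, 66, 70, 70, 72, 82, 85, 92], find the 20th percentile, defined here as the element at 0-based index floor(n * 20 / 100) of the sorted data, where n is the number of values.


The dataset has n = 14 elements.
Index = floor(14 * 20 / 100) = floor(280 / 100) = floor(2.8) = 2
Counting from index 0 in the sorted data, the element at index 2 is 29.
Final answer: 29


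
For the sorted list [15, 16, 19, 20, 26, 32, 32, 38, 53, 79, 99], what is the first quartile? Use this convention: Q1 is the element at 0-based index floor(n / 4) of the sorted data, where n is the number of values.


The list has n = 11 elements.
Q1 index = floor(11 / 4) = floor(2.75) = 2
Counting from index 0 in the sorted data, the element at index 2 is 19.
Final answer: 19


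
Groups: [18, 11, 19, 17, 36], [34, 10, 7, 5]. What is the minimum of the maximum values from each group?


Find max of each group:
  Group 1: [18, 11, 19, 17, 36] -> max = 36
  Group 2: [34, 10, 7, 5] -> max = 34
Maxes: [36, 34]
Minimum of maxes = 34
Final answer: 34


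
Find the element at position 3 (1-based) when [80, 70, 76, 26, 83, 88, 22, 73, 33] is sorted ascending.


Sort ascending: [22, 26, 33, 70, 73, 76, 80, 83, 88]
The 3rd element (1-indexed) is at index 2.
Value = 33
Final answer: 33


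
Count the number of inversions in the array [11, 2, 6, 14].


For each element, count the later elements that are smaller than it:
  11 (index 0): smaller elements after it = [2, 6] -> 2
  2 (index 1): smaller elements after it = [] -> 0
  6 (index 2): smaller elements after it = [] -> 0
Total inversions = 2 + 0 + 0 = 2
Final answer: 2


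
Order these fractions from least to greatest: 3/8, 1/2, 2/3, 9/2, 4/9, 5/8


Convert to decimal for comparison:
  3/8 = 0.375
  1/2 = 0.5
  2/3 = 0.6667
  9/2 = 4.5
  4/9 = 0.4444
  5/8 = 0.625
Decimals in increasing order: 0.375 < 0.4444 < 0.5 < 0.625 < 0.6667 < 4.5
Writing each back as its fraction gives the sorted order.
Final answer: 3/8, 4/9, 1/2, 5/8, 2/3, 9/2


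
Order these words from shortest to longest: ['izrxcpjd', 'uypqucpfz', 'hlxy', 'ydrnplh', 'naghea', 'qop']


Compute lengths:
  'izrxcpjd' has length 8
  'uypqucpfz' has length 9
  'hlxy' has length 4
  'ydrnplh' has length 7
  'naghea' has length 6
  'qop' has length 3
Lengths in increasing order: 3 < 4 < 6 < 7 < 8 < 9
Listing the words in that order gives the answer.
Final answer: ['qop', 'hlxy', 'naghea', 'ydrnplh', 'izrxcpjd', 'uypqucpfz']


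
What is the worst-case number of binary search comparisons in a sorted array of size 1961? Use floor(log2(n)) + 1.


Binary search halves the search space each step.
Maximum comparisons = floor(log2(1961)) + 1
log2(1961) = 10.9374
floor(log2(1961)) = 10, so 10 + 1 = 11
Final answer: 11


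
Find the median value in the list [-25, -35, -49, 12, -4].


First, sort the list: [-49, -35, -25, -4, 12]
The list has 5 elements (odd count).
The middle index is 2 (0-based), and the element there is -25.
Final answer: -25


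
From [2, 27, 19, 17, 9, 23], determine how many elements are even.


Check each element:
  2 is even
  27 is odd
  19 is odd
  17 is odd
  9 is odd
  23 is odd
Evens: [2]
Count of evens = 1
Final answer: 1


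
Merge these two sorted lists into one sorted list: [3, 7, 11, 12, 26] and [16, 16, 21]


List A: [3, 7, 11, 12, 26]
List B: [16, 16, 21]
Repeatedly compare the front elements and take the smaller:
  3 vs 16 -> take 3
  7 vs 16 -> take 7
  11 vs 16 -> take 11
  12 vs 16 -> take 12
  26 vs 16 -> take 16
  26 vs 16 -> take 16
  26 vs 21 -> take 21
  B is exhausted; append the rest of A: [26]
Final answer: [3, 7, 11, 12, 16, 16, 21, 26]


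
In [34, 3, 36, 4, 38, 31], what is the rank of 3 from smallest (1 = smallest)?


Sort ascending: [3, 4, 31, 34, 36, 38]
Find 3 in the sorted list.
3 is at position 1 (1-indexed).
Final answer: 1


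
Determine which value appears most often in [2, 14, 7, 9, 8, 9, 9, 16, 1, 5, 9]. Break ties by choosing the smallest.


Count the frequency of each value:
  1 appears 1 time(s)
  2 appears 1 time(s)
  5 appears 1 time(s)
  7 appears 1 time(s)
  8 appears 1 time(s)
  9 appears 4 time(s)
  14 appears 1 time(s)
  16 appears 1 time(s)
Maximum frequency is 4.
Only 9 reaches that frequency, so it is the mode.
Final answer: 9


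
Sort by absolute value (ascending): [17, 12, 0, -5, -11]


Compute absolute values:
  |17| = 17
  |12| = 12
  |0| = 0
  |-5| = 5
  |-11| = 11
Absolute values in increasing order: 0 < 5 < 11 < 12 < 17
Listing the original numbers in that order gives the answer.
Final answer: [0, -5, -11, 12, 17]


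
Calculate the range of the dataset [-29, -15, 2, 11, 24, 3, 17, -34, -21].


Maximum value: 24
Minimum value: -34
Range = 24 - (-34) = 58
Final answer: 58


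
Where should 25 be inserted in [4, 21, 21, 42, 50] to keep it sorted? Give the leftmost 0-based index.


List is sorted: [4, 21, 21, 42, 50]
We need the leftmost position where 25 can be inserted, i.e. the first index whose element is >= 25 (or the end of the list if none is).
Binary search with low=0, high=5 (0-based indices):
  low=0, high=5, mid=2: a[2]=21 < 25, so low = 3
  low=3, high=5, mid=4: a[4]=50 >= 25, so high = 4
  low=3, high=4, mid=3: a[3]=42 >= 25, so high = 3
Now low = high = 3, so the insertion index is 3.
Final answer: 3
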